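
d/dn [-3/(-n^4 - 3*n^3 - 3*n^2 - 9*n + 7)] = 3*(-4*n^3 - 9*n^2 - 6*n - 9)/(n^4 + 3*n^3 + 3*n^2 + 9*n - 7)^2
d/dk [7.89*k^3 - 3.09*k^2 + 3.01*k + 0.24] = 23.67*k^2 - 6.18*k + 3.01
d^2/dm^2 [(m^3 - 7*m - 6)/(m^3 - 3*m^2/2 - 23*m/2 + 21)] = 24*(m^3 + 18*m^2 + 48*m + 66)/(8*m^6 + 36*m^5 - 114*m^4 - 477*m^3 + 798*m^2 + 1764*m - 2744)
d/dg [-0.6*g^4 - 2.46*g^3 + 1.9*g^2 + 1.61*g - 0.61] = -2.4*g^3 - 7.38*g^2 + 3.8*g + 1.61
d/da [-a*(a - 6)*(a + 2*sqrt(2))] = -3*a^2 - 4*sqrt(2)*a + 12*a + 12*sqrt(2)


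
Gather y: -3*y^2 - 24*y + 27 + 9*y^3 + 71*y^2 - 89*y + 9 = 9*y^3 + 68*y^2 - 113*y + 36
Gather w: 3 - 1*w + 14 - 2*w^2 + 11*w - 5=-2*w^2 + 10*w + 12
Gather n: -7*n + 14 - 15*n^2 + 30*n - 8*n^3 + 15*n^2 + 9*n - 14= -8*n^3 + 32*n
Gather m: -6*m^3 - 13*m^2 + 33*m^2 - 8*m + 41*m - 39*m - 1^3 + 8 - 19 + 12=-6*m^3 + 20*m^2 - 6*m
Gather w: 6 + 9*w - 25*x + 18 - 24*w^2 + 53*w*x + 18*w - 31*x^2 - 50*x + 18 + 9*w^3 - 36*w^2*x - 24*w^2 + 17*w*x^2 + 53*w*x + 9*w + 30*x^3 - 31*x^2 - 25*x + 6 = 9*w^3 + w^2*(-36*x - 48) + w*(17*x^2 + 106*x + 36) + 30*x^3 - 62*x^2 - 100*x + 48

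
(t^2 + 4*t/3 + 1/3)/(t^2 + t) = (t + 1/3)/t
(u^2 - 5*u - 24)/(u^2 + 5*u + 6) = (u - 8)/(u + 2)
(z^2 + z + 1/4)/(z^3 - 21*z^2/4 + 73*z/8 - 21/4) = 2*(4*z^2 + 4*z + 1)/(8*z^3 - 42*z^2 + 73*z - 42)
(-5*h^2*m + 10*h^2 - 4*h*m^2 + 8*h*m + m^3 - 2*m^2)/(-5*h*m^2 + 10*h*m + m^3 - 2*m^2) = (h + m)/m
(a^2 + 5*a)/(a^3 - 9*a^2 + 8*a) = (a + 5)/(a^2 - 9*a + 8)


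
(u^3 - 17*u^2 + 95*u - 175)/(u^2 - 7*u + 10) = (u^2 - 12*u + 35)/(u - 2)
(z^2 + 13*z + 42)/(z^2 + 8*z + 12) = (z + 7)/(z + 2)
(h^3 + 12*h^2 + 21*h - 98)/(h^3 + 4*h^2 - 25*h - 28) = (h^2 + 5*h - 14)/(h^2 - 3*h - 4)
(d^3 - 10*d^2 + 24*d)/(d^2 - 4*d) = d - 6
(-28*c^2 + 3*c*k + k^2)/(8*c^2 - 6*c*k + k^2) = (-7*c - k)/(2*c - k)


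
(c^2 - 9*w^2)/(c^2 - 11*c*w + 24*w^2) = (-c - 3*w)/(-c + 8*w)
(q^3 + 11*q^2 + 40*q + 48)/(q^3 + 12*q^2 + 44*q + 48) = (q^2 + 7*q + 12)/(q^2 + 8*q + 12)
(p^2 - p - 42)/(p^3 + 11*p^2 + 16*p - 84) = (p - 7)/(p^2 + 5*p - 14)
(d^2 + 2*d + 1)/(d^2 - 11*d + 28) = (d^2 + 2*d + 1)/(d^2 - 11*d + 28)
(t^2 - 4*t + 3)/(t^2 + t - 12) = (t - 1)/(t + 4)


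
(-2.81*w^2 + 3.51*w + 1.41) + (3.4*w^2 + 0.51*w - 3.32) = 0.59*w^2 + 4.02*w - 1.91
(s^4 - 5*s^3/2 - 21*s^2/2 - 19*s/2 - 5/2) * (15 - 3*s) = -3*s^5 + 45*s^4/2 - 6*s^3 - 129*s^2 - 135*s - 75/2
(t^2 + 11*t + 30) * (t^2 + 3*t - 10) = t^4 + 14*t^3 + 53*t^2 - 20*t - 300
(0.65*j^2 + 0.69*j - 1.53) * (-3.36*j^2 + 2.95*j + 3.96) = -2.184*j^4 - 0.400899999999999*j^3 + 9.7503*j^2 - 1.7811*j - 6.0588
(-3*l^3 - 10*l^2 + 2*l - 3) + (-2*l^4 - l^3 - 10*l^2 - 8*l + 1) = -2*l^4 - 4*l^3 - 20*l^2 - 6*l - 2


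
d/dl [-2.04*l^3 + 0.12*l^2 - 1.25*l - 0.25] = -6.12*l^2 + 0.24*l - 1.25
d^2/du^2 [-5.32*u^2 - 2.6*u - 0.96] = -10.6400000000000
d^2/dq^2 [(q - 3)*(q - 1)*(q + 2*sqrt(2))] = 6*q - 8 + 4*sqrt(2)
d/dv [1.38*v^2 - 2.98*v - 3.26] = 2.76*v - 2.98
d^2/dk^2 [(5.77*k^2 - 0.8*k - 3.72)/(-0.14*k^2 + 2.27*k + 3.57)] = (-2.22044604925031e-16*k^4 - 3.636052*k^3 - 16.865604*k^2 - 4.69425600000003*k - 117.986298)/(0.002744*k^6 - 0.133476*k^5 + 1.954302*k^4 - 4.889807*k^3 - 49.834701*k^2 - 86.792769*k - 45.499293)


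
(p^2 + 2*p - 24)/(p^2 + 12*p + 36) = (p - 4)/(p + 6)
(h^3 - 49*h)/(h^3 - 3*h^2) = (h^2 - 49)/(h*(h - 3))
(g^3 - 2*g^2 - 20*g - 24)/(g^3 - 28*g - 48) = (g + 2)/(g + 4)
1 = 1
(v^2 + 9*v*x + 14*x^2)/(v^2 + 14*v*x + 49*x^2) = (v + 2*x)/(v + 7*x)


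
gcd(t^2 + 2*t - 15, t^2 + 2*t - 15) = t^2 + 2*t - 15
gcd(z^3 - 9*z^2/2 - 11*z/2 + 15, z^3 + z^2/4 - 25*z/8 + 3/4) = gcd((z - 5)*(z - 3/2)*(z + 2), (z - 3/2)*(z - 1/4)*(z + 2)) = z^2 + z/2 - 3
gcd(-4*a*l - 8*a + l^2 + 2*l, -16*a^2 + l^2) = 4*a - l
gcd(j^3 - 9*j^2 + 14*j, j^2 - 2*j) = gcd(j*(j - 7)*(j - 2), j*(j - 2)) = j^2 - 2*j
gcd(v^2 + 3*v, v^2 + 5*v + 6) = v + 3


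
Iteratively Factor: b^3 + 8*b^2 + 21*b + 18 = (b + 3)*(b^2 + 5*b + 6) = (b + 2)*(b + 3)*(b + 3)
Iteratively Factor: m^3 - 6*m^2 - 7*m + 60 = (m + 3)*(m^2 - 9*m + 20) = (m - 5)*(m + 3)*(m - 4)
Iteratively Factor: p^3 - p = (p - 1)*(p^2 + p) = (p - 1)*(p + 1)*(p)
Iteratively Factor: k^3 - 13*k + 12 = (k - 1)*(k^2 + k - 12) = (k - 3)*(k - 1)*(k + 4)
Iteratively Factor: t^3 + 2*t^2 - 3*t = (t + 3)*(t^2 - t) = t*(t + 3)*(t - 1)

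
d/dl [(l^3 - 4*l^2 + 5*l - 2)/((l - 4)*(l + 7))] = (l^4 + 6*l^3 - 101*l^2 + 228*l - 134)/(l^4 + 6*l^3 - 47*l^2 - 168*l + 784)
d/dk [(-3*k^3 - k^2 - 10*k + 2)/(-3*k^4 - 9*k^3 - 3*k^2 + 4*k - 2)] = (-9*k^6 - 6*k^5 - 90*k^4 - 180*k^3 + 38*k^2 + 16*k + 12)/(9*k^8 + 54*k^7 + 99*k^6 + 30*k^5 - 51*k^4 + 12*k^3 + 28*k^2 - 16*k + 4)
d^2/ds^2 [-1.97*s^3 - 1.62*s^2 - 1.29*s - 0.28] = -11.82*s - 3.24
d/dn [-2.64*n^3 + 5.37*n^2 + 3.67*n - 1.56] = -7.92*n^2 + 10.74*n + 3.67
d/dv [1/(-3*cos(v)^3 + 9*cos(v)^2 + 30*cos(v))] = (-sin(v) + 10*sin(v)/(3*cos(v)^2) + 2*tan(v))/(sin(v)^2 + 3*cos(v) + 9)^2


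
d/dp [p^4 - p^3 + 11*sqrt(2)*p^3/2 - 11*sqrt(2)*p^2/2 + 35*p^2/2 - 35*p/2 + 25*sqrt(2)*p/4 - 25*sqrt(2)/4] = 4*p^3 - 3*p^2 + 33*sqrt(2)*p^2/2 - 11*sqrt(2)*p + 35*p - 35/2 + 25*sqrt(2)/4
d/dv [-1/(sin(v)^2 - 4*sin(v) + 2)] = 2*(sin(v) - 2)*cos(v)/(sin(v)^2 - 4*sin(v) + 2)^2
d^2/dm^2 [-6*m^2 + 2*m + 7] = -12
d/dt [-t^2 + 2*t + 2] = 2 - 2*t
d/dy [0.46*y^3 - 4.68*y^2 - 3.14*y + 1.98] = 1.38*y^2 - 9.36*y - 3.14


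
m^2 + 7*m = m*(m + 7)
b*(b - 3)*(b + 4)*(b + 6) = b^4 + 7*b^3 - 6*b^2 - 72*b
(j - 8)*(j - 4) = j^2 - 12*j + 32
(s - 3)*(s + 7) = s^2 + 4*s - 21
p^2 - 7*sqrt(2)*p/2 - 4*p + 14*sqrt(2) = (p - 4)*(p - 7*sqrt(2)/2)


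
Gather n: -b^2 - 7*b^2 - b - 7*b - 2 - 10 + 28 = -8*b^2 - 8*b + 16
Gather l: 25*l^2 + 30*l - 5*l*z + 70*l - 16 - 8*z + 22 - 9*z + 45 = 25*l^2 + l*(100 - 5*z) - 17*z + 51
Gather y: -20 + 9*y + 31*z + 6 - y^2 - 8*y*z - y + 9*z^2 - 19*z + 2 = -y^2 + y*(8 - 8*z) + 9*z^2 + 12*z - 12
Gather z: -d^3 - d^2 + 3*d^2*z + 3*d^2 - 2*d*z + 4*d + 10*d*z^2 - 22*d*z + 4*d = -d^3 + 2*d^2 + 10*d*z^2 + 8*d + z*(3*d^2 - 24*d)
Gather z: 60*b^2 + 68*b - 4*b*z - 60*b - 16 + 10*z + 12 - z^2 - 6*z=60*b^2 + 8*b - z^2 + z*(4 - 4*b) - 4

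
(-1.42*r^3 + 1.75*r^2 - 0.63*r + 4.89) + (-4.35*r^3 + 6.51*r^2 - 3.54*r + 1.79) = -5.77*r^3 + 8.26*r^2 - 4.17*r + 6.68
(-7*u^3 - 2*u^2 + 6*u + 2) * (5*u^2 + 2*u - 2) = -35*u^5 - 24*u^4 + 40*u^3 + 26*u^2 - 8*u - 4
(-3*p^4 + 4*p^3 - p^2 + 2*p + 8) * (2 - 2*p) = 6*p^5 - 14*p^4 + 10*p^3 - 6*p^2 - 12*p + 16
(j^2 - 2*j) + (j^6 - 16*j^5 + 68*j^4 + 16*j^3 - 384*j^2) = j^6 - 16*j^5 + 68*j^4 + 16*j^3 - 383*j^2 - 2*j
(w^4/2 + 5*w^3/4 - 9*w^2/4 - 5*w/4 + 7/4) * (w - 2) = w^5/2 + w^4/4 - 19*w^3/4 + 13*w^2/4 + 17*w/4 - 7/2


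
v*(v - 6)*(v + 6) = v^3 - 36*v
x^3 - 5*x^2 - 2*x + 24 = (x - 4)*(x - 3)*(x + 2)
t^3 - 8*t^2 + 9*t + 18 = (t - 6)*(t - 3)*(t + 1)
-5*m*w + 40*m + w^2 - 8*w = (-5*m + w)*(w - 8)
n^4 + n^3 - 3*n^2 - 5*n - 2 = (n - 2)*(n + 1)^3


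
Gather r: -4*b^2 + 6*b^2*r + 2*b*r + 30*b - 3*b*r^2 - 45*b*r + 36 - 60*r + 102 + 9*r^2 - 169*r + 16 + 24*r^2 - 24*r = -4*b^2 + 30*b + r^2*(33 - 3*b) + r*(6*b^2 - 43*b - 253) + 154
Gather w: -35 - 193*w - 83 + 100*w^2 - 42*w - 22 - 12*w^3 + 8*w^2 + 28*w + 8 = -12*w^3 + 108*w^2 - 207*w - 132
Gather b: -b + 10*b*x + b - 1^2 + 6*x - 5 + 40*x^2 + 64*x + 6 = 10*b*x + 40*x^2 + 70*x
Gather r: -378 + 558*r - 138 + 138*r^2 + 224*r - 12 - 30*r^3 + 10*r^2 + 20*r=-30*r^3 + 148*r^2 + 802*r - 528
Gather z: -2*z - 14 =-2*z - 14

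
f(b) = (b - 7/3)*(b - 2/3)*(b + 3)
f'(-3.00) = 19.56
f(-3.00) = 0.00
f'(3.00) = 19.56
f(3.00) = 9.33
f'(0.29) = -7.19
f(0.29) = 2.53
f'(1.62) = 0.43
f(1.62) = -3.14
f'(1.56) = -0.14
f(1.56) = -3.15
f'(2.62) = 13.15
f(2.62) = 3.15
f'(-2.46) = 10.71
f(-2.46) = 8.09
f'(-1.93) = 3.73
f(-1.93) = 11.85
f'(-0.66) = -6.14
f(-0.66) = 9.29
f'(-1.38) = -1.73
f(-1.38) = 12.31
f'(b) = (b - 7/3)*(b - 2/3) + (b - 7/3)*(b + 3) + (b - 2/3)*(b + 3)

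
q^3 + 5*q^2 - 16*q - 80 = (q - 4)*(q + 4)*(q + 5)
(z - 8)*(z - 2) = z^2 - 10*z + 16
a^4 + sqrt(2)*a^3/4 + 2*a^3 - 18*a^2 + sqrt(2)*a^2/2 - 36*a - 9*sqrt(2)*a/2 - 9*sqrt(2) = (a - 3*sqrt(2))*(a + 3*sqrt(2))*(sqrt(2)*a/2 + sqrt(2))*(sqrt(2)*a + 1/2)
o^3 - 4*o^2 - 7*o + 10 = (o - 5)*(o - 1)*(o + 2)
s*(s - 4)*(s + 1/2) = s^3 - 7*s^2/2 - 2*s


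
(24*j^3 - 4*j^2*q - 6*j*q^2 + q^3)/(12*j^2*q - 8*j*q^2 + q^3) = (2*j + q)/q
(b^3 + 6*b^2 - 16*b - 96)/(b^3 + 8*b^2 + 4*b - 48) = (b - 4)/(b - 2)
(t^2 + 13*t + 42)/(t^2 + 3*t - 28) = (t + 6)/(t - 4)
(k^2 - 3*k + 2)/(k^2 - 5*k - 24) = (-k^2 + 3*k - 2)/(-k^2 + 5*k + 24)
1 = 1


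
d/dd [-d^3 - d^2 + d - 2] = -3*d^2 - 2*d + 1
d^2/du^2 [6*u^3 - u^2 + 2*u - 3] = 36*u - 2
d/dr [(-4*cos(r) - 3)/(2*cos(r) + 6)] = 9*sin(r)/(2*(cos(r) + 3)^2)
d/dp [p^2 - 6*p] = 2*p - 6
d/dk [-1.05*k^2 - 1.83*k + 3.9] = -2.1*k - 1.83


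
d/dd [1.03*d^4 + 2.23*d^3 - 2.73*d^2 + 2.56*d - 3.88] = 4.12*d^3 + 6.69*d^2 - 5.46*d + 2.56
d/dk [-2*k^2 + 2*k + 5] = 2 - 4*k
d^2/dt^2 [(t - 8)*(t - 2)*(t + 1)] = 6*t - 18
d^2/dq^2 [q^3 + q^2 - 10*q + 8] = 6*q + 2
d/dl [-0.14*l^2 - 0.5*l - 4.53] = -0.28*l - 0.5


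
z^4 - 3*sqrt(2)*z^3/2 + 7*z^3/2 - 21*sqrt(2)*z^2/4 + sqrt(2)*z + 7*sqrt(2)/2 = (z + 7/2)*(z - sqrt(2))^2*(z + sqrt(2)/2)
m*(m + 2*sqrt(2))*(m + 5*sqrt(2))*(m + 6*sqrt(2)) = m^4 + 13*sqrt(2)*m^3 + 104*m^2 + 120*sqrt(2)*m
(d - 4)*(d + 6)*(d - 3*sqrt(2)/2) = d^3 - 3*sqrt(2)*d^2/2 + 2*d^2 - 24*d - 3*sqrt(2)*d + 36*sqrt(2)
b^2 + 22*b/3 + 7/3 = (b + 1/3)*(b + 7)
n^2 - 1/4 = (n - 1/2)*(n + 1/2)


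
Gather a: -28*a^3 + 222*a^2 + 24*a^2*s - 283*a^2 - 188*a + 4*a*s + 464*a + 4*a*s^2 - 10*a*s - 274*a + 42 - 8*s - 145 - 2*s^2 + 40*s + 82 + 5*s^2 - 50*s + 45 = -28*a^3 + a^2*(24*s - 61) + a*(4*s^2 - 6*s + 2) + 3*s^2 - 18*s + 24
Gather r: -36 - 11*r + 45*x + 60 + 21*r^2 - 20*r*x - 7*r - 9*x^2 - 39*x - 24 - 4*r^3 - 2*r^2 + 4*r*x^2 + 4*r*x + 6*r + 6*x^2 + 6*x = -4*r^3 + 19*r^2 + r*(4*x^2 - 16*x - 12) - 3*x^2 + 12*x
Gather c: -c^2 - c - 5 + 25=-c^2 - c + 20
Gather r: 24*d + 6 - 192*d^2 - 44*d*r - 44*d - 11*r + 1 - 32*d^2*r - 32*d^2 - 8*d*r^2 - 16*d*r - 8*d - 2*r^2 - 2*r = -224*d^2 - 28*d + r^2*(-8*d - 2) + r*(-32*d^2 - 60*d - 13) + 7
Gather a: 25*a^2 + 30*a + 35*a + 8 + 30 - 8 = 25*a^2 + 65*a + 30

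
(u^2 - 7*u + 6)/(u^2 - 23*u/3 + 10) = 3*(u - 1)/(3*u - 5)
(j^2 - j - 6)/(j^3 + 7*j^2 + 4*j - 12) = (j - 3)/(j^2 + 5*j - 6)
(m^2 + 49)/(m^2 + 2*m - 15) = (m^2 + 49)/(m^2 + 2*m - 15)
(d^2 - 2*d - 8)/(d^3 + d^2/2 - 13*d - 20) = 2/(2*d + 5)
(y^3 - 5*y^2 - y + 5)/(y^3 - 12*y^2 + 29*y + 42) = (y^2 - 6*y + 5)/(y^2 - 13*y + 42)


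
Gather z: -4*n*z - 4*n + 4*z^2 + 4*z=-4*n + 4*z^2 + z*(4 - 4*n)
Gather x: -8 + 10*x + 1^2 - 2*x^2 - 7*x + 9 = -2*x^2 + 3*x + 2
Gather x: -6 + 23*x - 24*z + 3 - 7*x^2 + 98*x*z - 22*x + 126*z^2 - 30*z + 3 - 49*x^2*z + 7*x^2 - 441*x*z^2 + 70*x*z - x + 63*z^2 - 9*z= -49*x^2*z + x*(-441*z^2 + 168*z) + 189*z^2 - 63*z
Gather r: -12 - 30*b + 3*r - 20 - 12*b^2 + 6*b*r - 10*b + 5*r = -12*b^2 - 40*b + r*(6*b + 8) - 32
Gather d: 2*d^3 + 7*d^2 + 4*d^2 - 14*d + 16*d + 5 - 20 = 2*d^3 + 11*d^2 + 2*d - 15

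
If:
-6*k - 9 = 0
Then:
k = -3/2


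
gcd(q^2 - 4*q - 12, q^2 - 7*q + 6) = q - 6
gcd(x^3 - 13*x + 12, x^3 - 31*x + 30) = x - 1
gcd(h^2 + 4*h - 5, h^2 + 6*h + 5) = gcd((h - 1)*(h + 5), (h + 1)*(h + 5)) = h + 5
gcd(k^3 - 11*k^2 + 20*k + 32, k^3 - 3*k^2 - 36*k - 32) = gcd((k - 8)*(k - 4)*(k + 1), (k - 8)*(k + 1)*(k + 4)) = k^2 - 7*k - 8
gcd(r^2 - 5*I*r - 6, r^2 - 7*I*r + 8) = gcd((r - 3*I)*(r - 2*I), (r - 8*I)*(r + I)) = 1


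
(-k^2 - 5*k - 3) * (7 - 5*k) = 5*k^3 + 18*k^2 - 20*k - 21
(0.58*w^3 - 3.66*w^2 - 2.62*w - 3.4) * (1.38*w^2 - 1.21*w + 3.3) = 0.8004*w^5 - 5.7526*w^4 + 2.727*w^3 - 13.5998*w^2 - 4.532*w - 11.22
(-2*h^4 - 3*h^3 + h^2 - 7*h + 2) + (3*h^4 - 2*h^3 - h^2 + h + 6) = h^4 - 5*h^3 - 6*h + 8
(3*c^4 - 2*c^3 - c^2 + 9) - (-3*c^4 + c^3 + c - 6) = 6*c^4 - 3*c^3 - c^2 - c + 15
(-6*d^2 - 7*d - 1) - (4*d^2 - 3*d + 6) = -10*d^2 - 4*d - 7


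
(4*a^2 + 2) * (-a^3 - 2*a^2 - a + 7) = -4*a^5 - 8*a^4 - 6*a^3 + 24*a^2 - 2*a + 14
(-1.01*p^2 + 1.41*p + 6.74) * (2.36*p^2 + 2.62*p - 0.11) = -2.3836*p^4 + 0.681399999999999*p^3 + 19.7117*p^2 + 17.5037*p - 0.7414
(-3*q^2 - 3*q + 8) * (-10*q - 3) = 30*q^3 + 39*q^2 - 71*q - 24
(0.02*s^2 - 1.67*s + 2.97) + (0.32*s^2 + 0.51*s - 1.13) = 0.34*s^2 - 1.16*s + 1.84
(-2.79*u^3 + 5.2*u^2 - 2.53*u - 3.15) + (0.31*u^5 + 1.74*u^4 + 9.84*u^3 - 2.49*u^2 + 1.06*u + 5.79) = 0.31*u^5 + 1.74*u^4 + 7.05*u^3 + 2.71*u^2 - 1.47*u + 2.64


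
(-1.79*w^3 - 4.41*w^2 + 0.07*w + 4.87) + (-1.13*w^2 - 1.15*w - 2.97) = -1.79*w^3 - 5.54*w^2 - 1.08*w + 1.9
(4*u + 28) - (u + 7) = 3*u + 21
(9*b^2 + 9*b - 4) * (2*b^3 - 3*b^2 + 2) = 18*b^5 - 9*b^4 - 35*b^3 + 30*b^2 + 18*b - 8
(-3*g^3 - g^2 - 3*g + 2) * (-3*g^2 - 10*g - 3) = 9*g^5 + 33*g^4 + 28*g^3 + 27*g^2 - 11*g - 6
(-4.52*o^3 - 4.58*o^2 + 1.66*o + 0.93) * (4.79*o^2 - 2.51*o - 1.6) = -21.6508*o^5 - 10.593*o^4 + 26.6792*o^3 + 7.6161*o^2 - 4.9903*o - 1.488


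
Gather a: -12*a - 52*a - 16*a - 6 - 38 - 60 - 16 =-80*a - 120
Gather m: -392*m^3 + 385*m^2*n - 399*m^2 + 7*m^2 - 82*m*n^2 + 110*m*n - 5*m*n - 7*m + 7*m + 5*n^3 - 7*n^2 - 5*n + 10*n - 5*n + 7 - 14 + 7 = -392*m^3 + m^2*(385*n - 392) + m*(-82*n^2 + 105*n) + 5*n^3 - 7*n^2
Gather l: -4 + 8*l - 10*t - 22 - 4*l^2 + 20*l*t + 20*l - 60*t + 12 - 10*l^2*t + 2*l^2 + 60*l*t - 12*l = l^2*(-10*t - 2) + l*(80*t + 16) - 70*t - 14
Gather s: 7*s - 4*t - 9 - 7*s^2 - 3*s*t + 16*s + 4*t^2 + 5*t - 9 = -7*s^2 + s*(23 - 3*t) + 4*t^2 + t - 18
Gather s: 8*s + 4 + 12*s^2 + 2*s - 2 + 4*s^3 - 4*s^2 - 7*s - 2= 4*s^3 + 8*s^2 + 3*s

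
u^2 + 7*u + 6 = (u + 1)*(u + 6)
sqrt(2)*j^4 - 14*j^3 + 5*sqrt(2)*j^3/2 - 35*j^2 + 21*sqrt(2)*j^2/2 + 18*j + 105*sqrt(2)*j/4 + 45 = (j + 5/2)*(j - 6*sqrt(2))*(j - 3*sqrt(2)/2)*(sqrt(2)*j + 1)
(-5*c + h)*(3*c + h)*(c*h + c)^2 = -15*c^4*h^2 - 30*c^4*h - 15*c^4 - 2*c^3*h^3 - 4*c^3*h^2 - 2*c^3*h + c^2*h^4 + 2*c^2*h^3 + c^2*h^2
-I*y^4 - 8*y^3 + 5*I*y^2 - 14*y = y*(y - 7*I)*(y - 2*I)*(-I*y + 1)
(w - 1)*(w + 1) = w^2 - 1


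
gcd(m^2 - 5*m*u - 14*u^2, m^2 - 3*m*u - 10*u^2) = m + 2*u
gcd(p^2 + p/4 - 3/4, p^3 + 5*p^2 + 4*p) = p + 1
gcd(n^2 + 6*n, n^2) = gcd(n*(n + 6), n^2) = n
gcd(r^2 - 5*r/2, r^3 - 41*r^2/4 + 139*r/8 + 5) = r - 5/2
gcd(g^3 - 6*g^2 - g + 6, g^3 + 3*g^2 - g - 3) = g^2 - 1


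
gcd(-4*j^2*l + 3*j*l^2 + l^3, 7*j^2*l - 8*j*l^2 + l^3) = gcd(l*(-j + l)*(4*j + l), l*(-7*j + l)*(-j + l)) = j*l - l^2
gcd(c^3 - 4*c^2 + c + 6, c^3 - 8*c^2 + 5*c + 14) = c^2 - c - 2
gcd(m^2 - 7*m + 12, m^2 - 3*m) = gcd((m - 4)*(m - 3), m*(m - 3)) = m - 3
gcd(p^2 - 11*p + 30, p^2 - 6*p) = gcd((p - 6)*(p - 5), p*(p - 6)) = p - 6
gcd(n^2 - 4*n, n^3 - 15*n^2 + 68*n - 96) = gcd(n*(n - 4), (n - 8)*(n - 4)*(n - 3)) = n - 4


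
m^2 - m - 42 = (m - 7)*(m + 6)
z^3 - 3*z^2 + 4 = (z - 2)^2*(z + 1)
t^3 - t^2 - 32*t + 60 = (t - 5)*(t - 2)*(t + 6)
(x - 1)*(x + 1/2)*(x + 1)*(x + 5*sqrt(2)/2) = x^4 + x^3/2 + 5*sqrt(2)*x^3/2 - x^2 + 5*sqrt(2)*x^2/4 - 5*sqrt(2)*x/2 - x/2 - 5*sqrt(2)/4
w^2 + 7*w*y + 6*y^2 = (w + y)*(w + 6*y)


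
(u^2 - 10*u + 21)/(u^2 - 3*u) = (u - 7)/u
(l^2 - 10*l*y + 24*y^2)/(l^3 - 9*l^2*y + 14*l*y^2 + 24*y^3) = 1/(l + y)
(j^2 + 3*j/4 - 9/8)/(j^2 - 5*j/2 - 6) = (j - 3/4)/(j - 4)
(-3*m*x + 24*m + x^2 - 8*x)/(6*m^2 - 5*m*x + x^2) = (x - 8)/(-2*m + x)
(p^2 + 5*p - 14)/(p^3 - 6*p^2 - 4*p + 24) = (p + 7)/(p^2 - 4*p - 12)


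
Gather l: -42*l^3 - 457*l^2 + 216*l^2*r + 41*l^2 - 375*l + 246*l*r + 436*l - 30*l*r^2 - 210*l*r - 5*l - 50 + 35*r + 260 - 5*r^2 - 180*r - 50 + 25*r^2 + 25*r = -42*l^3 + l^2*(216*r - 416) + l*(-30*r^2 + 36*r + 56) + 20*r^2 - 120*r + 160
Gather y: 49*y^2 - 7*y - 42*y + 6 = 49*y^2 - 49*y + 6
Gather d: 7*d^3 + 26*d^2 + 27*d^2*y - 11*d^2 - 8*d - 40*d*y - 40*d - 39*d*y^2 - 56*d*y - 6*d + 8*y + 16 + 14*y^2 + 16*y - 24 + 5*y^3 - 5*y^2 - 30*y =7*d^3 + d^2*(27*y + 15) + d*(-39*y^2 - 96*y - 54) + 5*y^3 + 9*y^2 - 6*y - 8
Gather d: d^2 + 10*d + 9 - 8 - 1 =d^2 + 10*d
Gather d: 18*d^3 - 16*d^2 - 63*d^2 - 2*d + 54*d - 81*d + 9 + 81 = 18*d^3 - 79*d^2 - 29*d + 90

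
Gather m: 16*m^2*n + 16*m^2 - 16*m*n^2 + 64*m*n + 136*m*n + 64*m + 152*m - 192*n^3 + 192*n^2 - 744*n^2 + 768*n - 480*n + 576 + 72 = m^2*(16*n + 16) + m*(-16*n^2 + 200*n + 216) - 192*n^3 - 552*n^2 + 288*n + 648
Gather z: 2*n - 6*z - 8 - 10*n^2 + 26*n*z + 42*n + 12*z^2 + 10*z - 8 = -10*n^2 + 44*n + 12*z^2 + z*(26*n + 4) - 16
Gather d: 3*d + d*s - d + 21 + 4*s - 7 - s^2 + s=d*(s + 2) - s^2 + 5*s + 14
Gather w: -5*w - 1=-5*w - 1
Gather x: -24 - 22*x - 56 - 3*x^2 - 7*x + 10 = -3*x^2 - 29*x - 70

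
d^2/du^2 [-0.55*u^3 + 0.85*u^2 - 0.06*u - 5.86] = 1.7 - 3.3*u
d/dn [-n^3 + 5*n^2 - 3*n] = -3*n^2 + 10*n - 3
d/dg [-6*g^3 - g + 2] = -18*g^2 - 1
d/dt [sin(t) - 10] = cos(t)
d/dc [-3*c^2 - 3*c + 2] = -6*c - 3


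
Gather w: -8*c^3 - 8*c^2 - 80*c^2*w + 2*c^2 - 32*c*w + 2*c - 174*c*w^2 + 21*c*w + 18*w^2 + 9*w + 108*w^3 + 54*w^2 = -8*c^3 - 6*c^2 + 2*c + 108*w^3 + w^2*(72 - 174*c) + w*(-80*c^2 - 11*c + 9)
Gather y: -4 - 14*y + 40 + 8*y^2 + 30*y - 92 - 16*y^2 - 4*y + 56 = -8*y^2 + 12*y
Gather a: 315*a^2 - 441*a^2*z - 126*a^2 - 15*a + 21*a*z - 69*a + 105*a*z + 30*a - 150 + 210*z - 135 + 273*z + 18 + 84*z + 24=a^2*(189 - 441*z) + a*(126*z - 54) + 567*z - 243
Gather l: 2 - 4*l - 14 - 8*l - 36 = -12*l - 48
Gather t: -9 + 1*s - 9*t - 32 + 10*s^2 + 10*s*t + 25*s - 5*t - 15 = 10*s^2 + 26*s + t*(10*s - 14) - 56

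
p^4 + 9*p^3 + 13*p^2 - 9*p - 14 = (p - 1)*(p + 1)*(p + 2)*(p + 7)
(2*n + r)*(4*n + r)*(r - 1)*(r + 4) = 8*n^2*r^2 + 24*n^2*r - 32*n^2 + 6*n*r^3 + 18*n*r^2 - 24*n*r + r^4 + 3*r^3 - 4*r^2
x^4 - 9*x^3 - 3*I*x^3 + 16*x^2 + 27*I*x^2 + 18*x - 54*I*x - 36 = (x - 6)*(x - 3)*(x - 2*I)*(x - I)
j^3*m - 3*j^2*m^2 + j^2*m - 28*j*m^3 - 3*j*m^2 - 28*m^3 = (j - 7*m)*(j + 4*m)*(j*m + m)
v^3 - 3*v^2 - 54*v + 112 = (v - 8)*(v - 2)*(v + 7)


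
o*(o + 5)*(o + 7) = o^3 + 12*o^2 + 35*o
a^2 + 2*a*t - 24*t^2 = (a - 4*t)*(a + 6*t)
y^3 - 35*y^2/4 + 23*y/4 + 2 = (y - 8)*(y - 1)*(y + 1/4)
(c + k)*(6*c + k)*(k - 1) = 6*c^2*k - 6*c^2 + 7*c*k^2 - 7*c*k + k^3 - k^2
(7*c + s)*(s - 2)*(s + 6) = 7*c*s^2 + 28*c*s - 84*c + s^3 + 4*s^2 - 12*s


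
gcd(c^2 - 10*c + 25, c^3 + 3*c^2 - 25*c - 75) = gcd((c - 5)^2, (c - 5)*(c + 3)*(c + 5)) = c - 5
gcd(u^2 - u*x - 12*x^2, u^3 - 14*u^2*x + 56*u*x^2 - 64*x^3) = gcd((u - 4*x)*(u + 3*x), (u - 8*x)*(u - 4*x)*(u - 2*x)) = -u + 4*x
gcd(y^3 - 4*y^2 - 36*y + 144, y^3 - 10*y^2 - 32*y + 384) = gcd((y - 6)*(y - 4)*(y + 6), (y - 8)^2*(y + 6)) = y + 6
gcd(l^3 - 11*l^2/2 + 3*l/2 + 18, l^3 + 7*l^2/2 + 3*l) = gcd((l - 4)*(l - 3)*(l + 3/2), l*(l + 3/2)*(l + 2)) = l + 3/2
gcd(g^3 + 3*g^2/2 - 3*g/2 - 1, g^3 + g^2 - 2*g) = g^2 + g - 2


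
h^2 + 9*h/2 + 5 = (h + 2)*(h + 5/2)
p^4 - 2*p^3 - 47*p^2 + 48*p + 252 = (p - 7)*(p - 3)*(p + 2)*(p + 6)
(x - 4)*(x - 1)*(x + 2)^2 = x^4 - x^3 - 12*x^2 - 4*x + 16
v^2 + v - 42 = (v - 6)*(v + 7)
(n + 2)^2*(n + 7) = n^3 + 11*n^2 + 32*n + 28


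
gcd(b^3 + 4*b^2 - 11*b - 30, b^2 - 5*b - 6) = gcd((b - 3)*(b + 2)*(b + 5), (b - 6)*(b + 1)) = 1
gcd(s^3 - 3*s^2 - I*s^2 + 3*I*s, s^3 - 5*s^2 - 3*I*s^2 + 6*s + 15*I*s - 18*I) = s - 3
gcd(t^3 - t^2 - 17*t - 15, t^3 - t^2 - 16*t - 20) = t - 5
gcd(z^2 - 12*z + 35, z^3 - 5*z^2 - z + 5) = z - 5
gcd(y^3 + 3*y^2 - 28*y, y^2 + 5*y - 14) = y + 7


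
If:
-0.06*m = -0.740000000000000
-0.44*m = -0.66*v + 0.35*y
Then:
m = 12.33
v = 0.53030303030303*y + 8.22222222222222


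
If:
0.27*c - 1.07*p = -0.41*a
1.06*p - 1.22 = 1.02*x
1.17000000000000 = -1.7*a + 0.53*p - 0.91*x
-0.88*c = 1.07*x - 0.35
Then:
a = -0.13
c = 1.45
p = 0.32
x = -0.87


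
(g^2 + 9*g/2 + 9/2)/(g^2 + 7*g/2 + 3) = (g + 3)/(g + 2)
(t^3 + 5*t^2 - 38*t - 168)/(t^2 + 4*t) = t + 1 - 42/t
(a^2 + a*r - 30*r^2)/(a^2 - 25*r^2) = (a + 6*r)/(a + 5*r)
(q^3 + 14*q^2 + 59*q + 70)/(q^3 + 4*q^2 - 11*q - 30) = (q + 7)/(q - 3)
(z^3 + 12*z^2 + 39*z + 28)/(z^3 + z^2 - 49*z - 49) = (z + 4)/(z - 7)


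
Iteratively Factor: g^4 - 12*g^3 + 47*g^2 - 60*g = (g - 3)*(g^3 - 9*g^2 + 20*g) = (g - 5)*(g - 3)*(g^2 - 4*g) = g*(g - 5)*(g - 3)*(g - 4)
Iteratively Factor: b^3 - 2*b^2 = (b)*(b^2 - 2*b) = b*(b - 2)*(b)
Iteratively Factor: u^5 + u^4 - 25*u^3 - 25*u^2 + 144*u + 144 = (u - 3)*(u^4 + 4*u^3 - 13*u^2 - 64*u - 48) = (u - 3)*(u + 3)*(u^3 + u^2 - 16*u - 16) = (u - 3)*(u + 1)*(u + 3)*(u^2 - 16) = (u - 3)*(u + 1)*(u + 3)*(u + 4)*(u - 4)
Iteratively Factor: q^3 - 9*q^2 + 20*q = (q - 5)*(q^2 - 4*q) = (q - 5)*(q - 4)*(q)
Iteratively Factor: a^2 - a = (a)*(a - 1)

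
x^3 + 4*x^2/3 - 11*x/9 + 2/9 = (x - 1/3)^2*(x + 2)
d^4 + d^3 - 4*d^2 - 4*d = d*(d - 2)*(d + 1)*(d + 2)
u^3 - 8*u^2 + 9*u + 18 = (u - 6)*(u - 3)*(u + 1)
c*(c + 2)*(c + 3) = c^3 + 5*c^2 + 6*c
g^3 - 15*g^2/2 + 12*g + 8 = (g - 4)^2*(g + 1/2)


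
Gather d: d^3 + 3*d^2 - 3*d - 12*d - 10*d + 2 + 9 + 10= d^3 + 3*d^2 - 25*d + 21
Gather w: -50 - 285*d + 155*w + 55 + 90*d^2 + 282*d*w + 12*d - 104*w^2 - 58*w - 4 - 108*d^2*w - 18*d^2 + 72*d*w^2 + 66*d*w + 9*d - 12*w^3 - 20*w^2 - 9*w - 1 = 72*d^2 - 264*d - 12*w^3 + w^2*(72*d - 124) + w*(-108*d^2 + 348*d + 88)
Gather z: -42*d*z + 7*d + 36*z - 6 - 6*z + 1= 7*d + z*(30 - 42*d) - 5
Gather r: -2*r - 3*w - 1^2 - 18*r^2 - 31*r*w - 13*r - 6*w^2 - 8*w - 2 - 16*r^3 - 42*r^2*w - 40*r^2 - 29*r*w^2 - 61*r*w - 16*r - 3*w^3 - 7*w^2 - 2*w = -16*r^3 + r^2*(-42*w - 58) + r*(-29*w^2 - 92*w - 31) - 3*w^3 - 13*w^2 - 13*w - 3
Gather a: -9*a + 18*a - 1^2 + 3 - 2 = 9*a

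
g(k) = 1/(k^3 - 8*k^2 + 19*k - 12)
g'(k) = (-3*k^2 + 16*k - 19)/(k^3 - 8*k^2 + 19*k - 12)^2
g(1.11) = 1.66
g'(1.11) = -13.67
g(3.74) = -1.90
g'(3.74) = -4.04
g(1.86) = 0.48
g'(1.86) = 0.09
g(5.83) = 0.04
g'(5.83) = -0.04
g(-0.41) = -0.05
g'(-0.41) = -0.06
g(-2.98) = -0.01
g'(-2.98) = -0.00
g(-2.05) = -0.01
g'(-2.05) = -0.01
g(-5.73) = -0.00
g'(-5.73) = -0.00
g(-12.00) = 0.00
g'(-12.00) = 0.00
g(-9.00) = 0.00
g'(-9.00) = 0.00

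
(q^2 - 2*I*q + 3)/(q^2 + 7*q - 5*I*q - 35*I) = (q^2 - 2*I*q + 3)/(q^2 + q*(7 - 5*I) - 35*I)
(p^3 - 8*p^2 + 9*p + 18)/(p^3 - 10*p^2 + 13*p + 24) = (p - 6)/(p - 8)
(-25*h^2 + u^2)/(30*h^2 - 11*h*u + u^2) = (5*h + u)/(-6*h + u)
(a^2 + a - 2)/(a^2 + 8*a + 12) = (a - 1)/(a + 6)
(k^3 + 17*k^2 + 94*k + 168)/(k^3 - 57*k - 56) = (k^2 + 10*k + 24)/(k^2 - 7*k - 8)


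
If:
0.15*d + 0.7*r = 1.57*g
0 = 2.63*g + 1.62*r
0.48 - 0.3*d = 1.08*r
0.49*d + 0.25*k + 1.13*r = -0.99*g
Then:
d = 2.37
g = 0.13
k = -4.20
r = -0.21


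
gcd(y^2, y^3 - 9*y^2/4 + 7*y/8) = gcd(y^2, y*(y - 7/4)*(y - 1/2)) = y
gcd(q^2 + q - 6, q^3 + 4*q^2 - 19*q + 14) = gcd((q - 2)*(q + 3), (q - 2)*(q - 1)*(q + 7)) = q - 2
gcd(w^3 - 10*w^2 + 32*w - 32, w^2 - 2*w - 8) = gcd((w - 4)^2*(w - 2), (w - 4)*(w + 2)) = w - 4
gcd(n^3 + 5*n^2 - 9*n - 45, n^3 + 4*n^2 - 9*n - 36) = n^2 - 9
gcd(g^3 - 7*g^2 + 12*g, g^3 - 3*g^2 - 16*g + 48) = g^2 - 7*g + 12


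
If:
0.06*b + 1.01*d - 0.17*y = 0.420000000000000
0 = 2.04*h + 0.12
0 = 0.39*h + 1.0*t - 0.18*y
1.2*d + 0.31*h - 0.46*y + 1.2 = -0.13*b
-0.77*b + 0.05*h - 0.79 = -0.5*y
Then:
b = 3.76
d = 1.43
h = -0.06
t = 1.35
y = 7.37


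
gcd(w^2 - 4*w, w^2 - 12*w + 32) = w - 4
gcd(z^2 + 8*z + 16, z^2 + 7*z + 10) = 1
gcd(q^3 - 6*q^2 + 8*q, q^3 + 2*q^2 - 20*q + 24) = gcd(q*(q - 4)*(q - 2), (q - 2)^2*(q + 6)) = q - 2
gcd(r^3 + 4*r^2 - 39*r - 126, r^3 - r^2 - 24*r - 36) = r^2 - 3*r - 18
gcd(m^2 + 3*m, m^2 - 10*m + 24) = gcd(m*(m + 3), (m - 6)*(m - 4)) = 1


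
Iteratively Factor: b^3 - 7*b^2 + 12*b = (b - 4)*(b^2 - 3*b) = (b - 4)*(b - 3)*(b)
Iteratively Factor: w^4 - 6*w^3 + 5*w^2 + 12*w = (w - 3)*(w^3 - 3*w^2 - 4*w) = (w - 4)*(w - 3)*(w^2 + w) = w*(w - 4)*(w - 3)*(w + 1)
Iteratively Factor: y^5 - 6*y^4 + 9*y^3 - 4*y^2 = (y - 1)*(y^4 - 5*y^3 + 4*y^2) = y*(y - 1)*(y^3 - 5*y^2 + 4*y) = y*(y - 1)^2*(y^2 - 4*y) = y*(y - 4)*(y - 1)^2*(y)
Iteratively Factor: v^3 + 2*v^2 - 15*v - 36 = (v + 3)*(v^2 - v - 12) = (v + 3)^2*(v - 4)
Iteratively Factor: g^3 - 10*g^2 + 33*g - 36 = (g - 3)*(g^2 - 7*g + 12) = (g - 3)^2*(g - 4)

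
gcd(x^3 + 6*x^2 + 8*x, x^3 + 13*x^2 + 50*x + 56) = x^2 + 6*x + 8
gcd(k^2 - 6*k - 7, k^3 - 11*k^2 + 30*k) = 1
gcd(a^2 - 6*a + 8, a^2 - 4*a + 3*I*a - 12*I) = a - 4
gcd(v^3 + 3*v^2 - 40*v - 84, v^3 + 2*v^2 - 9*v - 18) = v + 2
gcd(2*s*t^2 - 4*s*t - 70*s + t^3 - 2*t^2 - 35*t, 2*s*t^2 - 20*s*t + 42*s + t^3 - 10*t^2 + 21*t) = 2*s*t - 14*s + t^2 - 7*t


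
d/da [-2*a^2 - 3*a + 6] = -4*a - 3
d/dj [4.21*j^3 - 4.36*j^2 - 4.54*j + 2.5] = 12.63*j^2 - 8.72*j - 4.54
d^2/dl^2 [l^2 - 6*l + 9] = 2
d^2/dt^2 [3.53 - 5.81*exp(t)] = -5.81*exp(t)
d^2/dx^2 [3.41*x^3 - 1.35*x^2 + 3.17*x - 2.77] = 20.46*x - 2.7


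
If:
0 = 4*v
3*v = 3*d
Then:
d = 0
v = 0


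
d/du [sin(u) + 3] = cos(u)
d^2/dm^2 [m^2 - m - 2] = 2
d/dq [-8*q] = -8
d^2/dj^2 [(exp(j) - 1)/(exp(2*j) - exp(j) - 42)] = (exp(4*j) - 3*exp(3*j) + 255*exp(2*j) - 211*exp(j) + 1806)*exp(j)/(exp(6*j) - 3*exp(5*j) - 123*exp(4*j) + 251*exp(3*j) + 5166*exp(2*j) - 5292*exp(j) - 74088)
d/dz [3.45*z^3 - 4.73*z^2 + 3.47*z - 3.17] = 10.35*z^2 - 9.46*z + 3.47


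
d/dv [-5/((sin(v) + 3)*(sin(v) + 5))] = 10*(sin(v) + 4)*cos(v)/((sin(v) + 3)^2*(sin(v) + 5)^2)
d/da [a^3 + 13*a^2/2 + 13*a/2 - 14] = 3*a^2 + 13*a + 13/2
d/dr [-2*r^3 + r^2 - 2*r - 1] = -6*r^2 + 2*r - 2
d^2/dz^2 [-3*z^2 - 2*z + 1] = -6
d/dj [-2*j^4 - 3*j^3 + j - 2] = -8*j^3 - 9*j^2 + 1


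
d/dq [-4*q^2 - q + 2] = -8*q - 1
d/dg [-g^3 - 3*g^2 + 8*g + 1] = -3*g^2 - 6*g + 8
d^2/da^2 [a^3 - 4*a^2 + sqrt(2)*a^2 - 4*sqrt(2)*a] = 6*a - 8 + 2*sqrt(2)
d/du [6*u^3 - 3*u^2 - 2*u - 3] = 18*u^2 - 6*u - 2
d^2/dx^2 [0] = 0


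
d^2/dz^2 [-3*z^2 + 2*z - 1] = -6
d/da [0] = 0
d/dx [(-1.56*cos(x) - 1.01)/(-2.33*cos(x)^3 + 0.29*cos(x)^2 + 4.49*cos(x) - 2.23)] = (7.2696*cos(x)^3 + 6.6075*cos(x)^2 - 0.5858*cos(x) - 8.0137)*sin(x)/(5.4289*cos(x)^6 - 1.3514*cos(x)^5 - 20.8393*cos(x)^4 + 12.996*cos(x)^3 + 18.8667*cos(x)^2 - 20.0254*cos(x) + 4.9729)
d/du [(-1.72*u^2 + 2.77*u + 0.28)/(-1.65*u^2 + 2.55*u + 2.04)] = (0.184500000000002*u^2 - 6.0936*u + 4.9368)/(2.7225*u^4 - 8.415*u^3 - 0.2295*u^2 + 10.404*u + 4.1616)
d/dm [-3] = 0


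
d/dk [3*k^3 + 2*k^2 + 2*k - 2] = 9*k^2 + 4*k + 2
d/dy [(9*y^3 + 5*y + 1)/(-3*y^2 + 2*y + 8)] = (-27*y^4 + 36*y^3 + 231*y^2 + 6*y + 38)/(9*y^4 - 12*y^3 - 44*y^2 + 32*y + 64)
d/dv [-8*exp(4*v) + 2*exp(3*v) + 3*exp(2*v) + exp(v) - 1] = (-32*exp(3*v) + 6*exp(2*v) + 6*exp(v) + 1)*exp(v)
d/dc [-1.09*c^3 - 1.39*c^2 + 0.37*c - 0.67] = -3.27*c^2 - 2.78*c + 0.37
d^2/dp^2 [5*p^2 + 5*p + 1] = 10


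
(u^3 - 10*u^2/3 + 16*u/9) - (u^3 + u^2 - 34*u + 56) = -13*u^2/3 + 322*u/9 - 56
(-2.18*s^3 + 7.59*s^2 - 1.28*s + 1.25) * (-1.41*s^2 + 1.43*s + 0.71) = 3.0738*s^5 - 13.8193*s^4 + 11.1107*s^3 + 1.796*s^2 + 0.8787*s + 0.8875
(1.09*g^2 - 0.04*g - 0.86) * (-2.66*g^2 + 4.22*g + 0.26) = -2.8994*g^4 + 4.7062*g^3 + 2.4022*g^2 - 3.6396*g - 0.2236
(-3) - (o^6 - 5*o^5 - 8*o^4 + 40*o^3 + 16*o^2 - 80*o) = -o^6 + 5*o^5 + 8*o^4 - 40*o^3 - 16*o^2 + 80*o - 3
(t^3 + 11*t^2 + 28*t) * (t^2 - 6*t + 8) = t^5 + 5*t^4 - 30*t^3 - 80*t^2 + 224*t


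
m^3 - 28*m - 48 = (m - 6)*(m + 2)*(m + 4)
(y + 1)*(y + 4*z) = y^2 + 4*y*z + y + 4*z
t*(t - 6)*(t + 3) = t^3 - 3*t^2 - 18*t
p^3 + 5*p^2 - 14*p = p*(p - 2)*(p + 7)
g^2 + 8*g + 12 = (g + 2)*(g + 6)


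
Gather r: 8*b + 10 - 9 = 8*b + 1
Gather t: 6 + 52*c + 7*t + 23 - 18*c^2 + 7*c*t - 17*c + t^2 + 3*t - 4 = -18*c^2 + 35*c + t^2 + t*(7*c + 10) + 25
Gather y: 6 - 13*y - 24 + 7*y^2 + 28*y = 7*y^2 + 15*y - 18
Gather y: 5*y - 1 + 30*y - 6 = 35*y - 7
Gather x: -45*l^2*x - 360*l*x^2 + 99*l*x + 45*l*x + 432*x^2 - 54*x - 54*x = x^2*(432 - 360*l) + x*(-45*l^2 + 144*l - 108)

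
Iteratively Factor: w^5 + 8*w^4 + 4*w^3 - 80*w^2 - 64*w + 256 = (w - 2)*(w^4 + 10*w^3 + 24*w^2 - 32*w - 128) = (w - 2)*(w + 4)*(w^3 + 6*w^2 - 32) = (w - 2)^2*(w + 4)*(w^2 + 8*w + 16) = (w - 2)^2*(w + 4)^2*(w + 4)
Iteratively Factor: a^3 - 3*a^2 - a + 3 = (a + 1)*(a^2 - 4*a + 3) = (a - 3)*(a + 1)*(a - 1)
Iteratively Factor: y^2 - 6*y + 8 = (y - 4)*(y - 2)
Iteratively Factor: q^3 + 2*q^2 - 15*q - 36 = (q - 4)*(q^2 + 6*q + 9) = (q - 4)*(q + 3)*(q + 3)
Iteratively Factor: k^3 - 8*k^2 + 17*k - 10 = (k - 2)*(k^2 - 6*k + 5) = (k - 2)*(k - 1)*(k - 5)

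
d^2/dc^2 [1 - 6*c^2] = -12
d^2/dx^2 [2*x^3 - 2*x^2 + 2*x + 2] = 12*x - 4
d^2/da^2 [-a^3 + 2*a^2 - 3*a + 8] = 4 - 6*a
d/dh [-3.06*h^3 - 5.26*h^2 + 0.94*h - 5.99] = -9.18*h^2 - 10.52*h + 0.94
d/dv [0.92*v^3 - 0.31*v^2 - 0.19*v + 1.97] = 2.76*v^2 - 0.62*v - 0.19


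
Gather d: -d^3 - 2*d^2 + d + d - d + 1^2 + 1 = -d^3 - 2*d^2 + d + 2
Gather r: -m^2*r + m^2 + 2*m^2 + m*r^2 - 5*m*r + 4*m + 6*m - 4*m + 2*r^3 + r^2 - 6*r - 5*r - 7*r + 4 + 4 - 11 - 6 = 3*m^2 + 6*m + 2*r^3 + r^2*(m + 1) + r*(-m^2 - 5*m - 18) - 9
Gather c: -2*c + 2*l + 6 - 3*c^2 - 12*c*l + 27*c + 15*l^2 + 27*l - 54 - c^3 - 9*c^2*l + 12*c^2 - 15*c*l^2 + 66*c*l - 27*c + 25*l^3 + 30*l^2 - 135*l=-c^3 + c^2*(9 - 9*l) + c*(-15*l^2 + 54*l - 2) + 25*l^3 + 45*l^2 - 106*l - 48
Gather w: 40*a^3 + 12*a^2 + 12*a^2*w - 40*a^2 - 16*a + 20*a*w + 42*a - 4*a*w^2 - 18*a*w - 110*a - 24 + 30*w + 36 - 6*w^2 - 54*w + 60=40*a^3 - 28*a^2 - 84*a + w^2*(-4*a - 6) + w*(12*a^2 + 2*a - 24) + 72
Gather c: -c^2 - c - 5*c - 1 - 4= -c^2 - 6*c - 5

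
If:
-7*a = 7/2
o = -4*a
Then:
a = -1/2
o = 2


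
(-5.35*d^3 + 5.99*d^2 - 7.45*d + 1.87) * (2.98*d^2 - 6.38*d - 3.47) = -15.943*d^5 + 51.9832*d^4 - 41.8527*d^3 + 32.3183*d^2 + 13.9209*d - 6.4889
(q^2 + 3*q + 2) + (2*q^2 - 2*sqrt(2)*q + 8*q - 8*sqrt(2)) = 3*q^2 - 2*sqrt(2)*q + 11*q - 8*sqrt(2) + 2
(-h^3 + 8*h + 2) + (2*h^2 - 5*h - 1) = -h^3 + 2*h^2 + 3*h + 1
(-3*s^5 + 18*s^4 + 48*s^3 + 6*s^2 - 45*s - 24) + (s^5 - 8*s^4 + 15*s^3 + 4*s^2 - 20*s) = -2*s^5 + 10*s^4 + 63*s^3 + 10*s^2 - 65*s - 24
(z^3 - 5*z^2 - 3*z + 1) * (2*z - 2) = 2*z^4 - 12*z^3 + 4*z^2 + 8*z - 2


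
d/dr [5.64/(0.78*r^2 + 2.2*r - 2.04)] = (-8.7984*r - 12.408)/(0.78*r^2 + 2.2*r - 2.04)^2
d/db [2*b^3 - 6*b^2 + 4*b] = 6*b^2 - 12*b + 4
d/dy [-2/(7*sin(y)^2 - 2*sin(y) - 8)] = 4*(7*sin(y) - 1)*cos(y)/(-7*sin(y)^2 + 2*sin(y) + 8)^2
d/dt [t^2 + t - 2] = 2*t + 1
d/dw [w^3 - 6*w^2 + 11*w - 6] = 3*w^2 - 12*w + 11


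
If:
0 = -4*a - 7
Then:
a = -7/4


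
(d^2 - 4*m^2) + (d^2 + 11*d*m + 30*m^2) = 2*d^2 + 11*d*m + 26*m^2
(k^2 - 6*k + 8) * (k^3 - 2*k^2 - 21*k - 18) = k^5 - 8*k^4 - k^3 + 92*k^2 - 60*k - 144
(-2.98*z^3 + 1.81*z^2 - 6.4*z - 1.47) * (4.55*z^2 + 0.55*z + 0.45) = -13.559*z^5 + 6.5965*z^4 - 29.4655*z^3 - 9.394*z^2 - 3.6885*z - 0.6615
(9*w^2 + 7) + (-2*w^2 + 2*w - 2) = 7*w^2 + 2*w + 5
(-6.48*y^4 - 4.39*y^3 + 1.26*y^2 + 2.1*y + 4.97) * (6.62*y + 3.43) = -42.8976*y^5 - 51.2882*y^4 - 6.7165*y^3 + 18.2238*y^2 + 40.1044*y + 17.0471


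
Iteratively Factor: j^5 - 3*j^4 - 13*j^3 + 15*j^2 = (j)*(j^4 - 3*j^3 - 13*j^2 + 15*j) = j*(j + 3)*(j^3 - 6*j^2 + 5*j) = j*(j - 5)*(j + 3)*(j^2 - j) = j*(j - 5)*(j - 1)*(j + 3)*(j)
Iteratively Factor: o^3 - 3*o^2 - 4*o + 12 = (o + 2)*(o^2 - 5*o + 6) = (o - 2)*(o + 2)*(o - 3)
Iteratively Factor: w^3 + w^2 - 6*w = (w - 2)*(w^2 + 3*w) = w*(w - 2)*(w + 3)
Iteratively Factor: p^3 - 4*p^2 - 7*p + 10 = (p - 5)*(p^2 + p - 2) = (p - 5)*(p - 1)*(p + 2)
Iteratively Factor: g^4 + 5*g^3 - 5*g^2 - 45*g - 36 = (g + 4)*(g^3 + g^2 - 9*g - 9) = (g + 1)*(g + 4)*(g^2 - 9) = (g - 3)*(g + 1)*(g + 4)*(g + 3)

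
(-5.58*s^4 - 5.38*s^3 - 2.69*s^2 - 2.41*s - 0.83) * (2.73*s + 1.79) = -15.2334*s^5 - 24.6756*s^4 - 16.9739*s^3 - 11.3944*s^2 - 6.5798*s - 1.4857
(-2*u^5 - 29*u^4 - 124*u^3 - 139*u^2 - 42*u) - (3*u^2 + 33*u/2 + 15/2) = -2*u^5 - 29*u^4 - 124*u^3 - 142*u^2 - 117*u/2 - 15/2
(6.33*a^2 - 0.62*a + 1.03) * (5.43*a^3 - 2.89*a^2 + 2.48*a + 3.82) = 34.3719*a^5 - 21.6603*a^4 + 23.0831*a^3 + 19.6663*a^2 + 0.186*a + 3.9346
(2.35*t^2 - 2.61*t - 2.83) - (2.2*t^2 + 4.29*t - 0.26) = 0.15*t^2 - 6.9*t - 2.57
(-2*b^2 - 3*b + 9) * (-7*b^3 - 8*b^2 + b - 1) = 14*b^5 + 37*b^4 - 41*b^3 - 73*b^2 + 12*b - 9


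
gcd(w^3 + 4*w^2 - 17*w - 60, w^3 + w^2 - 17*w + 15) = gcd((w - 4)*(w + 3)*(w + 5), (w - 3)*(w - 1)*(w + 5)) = w + 5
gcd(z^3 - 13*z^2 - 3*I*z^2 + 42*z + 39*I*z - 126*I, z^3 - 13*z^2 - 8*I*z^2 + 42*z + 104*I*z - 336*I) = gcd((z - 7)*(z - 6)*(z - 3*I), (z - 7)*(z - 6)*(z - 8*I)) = z^2 - 13*z + 42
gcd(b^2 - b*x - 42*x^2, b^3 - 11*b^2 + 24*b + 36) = 1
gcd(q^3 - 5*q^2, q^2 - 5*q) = q^2 - 5*q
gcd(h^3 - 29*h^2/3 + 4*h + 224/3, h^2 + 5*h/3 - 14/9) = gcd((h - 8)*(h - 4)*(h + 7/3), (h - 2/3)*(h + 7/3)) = h + 7/3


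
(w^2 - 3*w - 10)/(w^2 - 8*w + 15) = (w + 2)/(w - 3)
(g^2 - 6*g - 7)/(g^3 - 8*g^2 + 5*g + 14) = 1/(g - 2)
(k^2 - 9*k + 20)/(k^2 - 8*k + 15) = (k - 4)/(k - 3)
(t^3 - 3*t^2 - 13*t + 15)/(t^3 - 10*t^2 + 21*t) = (t^3 - 3*t^2 - 13*t + 15)/(t*(t^2 - 10*t + 21))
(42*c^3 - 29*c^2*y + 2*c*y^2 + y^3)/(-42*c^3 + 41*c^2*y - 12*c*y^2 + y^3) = (7*c + y)/(-7*c + y)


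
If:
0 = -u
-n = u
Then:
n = 0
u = 0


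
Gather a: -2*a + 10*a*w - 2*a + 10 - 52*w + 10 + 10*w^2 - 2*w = a*(10*w - 4) + 10*w^2 - 54*w + 20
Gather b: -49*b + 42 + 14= 56 - 49*b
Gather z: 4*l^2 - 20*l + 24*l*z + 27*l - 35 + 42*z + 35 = 4*l^2 + 7*l + z*(24*l + 42)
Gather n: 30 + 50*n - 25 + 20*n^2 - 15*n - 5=20*n^2 + 35*n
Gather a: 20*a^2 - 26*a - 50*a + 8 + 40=20*a^2 - 76*a + 48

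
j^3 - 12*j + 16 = (j - 2)^2*(j + 4)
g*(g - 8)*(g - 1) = g^3 - 9*g^2 + 8*g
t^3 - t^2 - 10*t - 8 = (t - 4)*(t + 1)*(t + 2)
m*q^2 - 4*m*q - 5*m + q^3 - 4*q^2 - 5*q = (m + q)*(q - 5)*(q + 1)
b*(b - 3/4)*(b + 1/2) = b^3 - b^2/4 - 3*b/8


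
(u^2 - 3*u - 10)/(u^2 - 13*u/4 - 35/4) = 4*(u + 2)/(4*u + 7)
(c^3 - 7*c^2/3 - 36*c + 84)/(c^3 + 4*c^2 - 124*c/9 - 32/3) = 3*(3*c^2 - 25*c + 42)/(9*c^2 - 18*c - 16)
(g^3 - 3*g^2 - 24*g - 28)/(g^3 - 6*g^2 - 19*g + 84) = (g^2 + 4*g + 4)/(g^2 + g - 12)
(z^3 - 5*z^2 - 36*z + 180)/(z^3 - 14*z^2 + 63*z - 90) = (z + 6)/(z - 3)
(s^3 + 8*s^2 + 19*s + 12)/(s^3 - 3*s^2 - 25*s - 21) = (s + 4)/(s - 7)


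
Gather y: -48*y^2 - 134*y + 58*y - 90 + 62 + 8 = -48*y^2 - 76*y - 20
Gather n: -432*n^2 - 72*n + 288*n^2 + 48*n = -144*n^2 - 24*n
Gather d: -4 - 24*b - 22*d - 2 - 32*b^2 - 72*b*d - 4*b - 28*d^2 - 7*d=-32*b^2 - 28*b - 28*d^2 + d*(-72*b - 29) - 6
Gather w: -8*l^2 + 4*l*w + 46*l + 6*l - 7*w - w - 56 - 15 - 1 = -8*l^2 + 52*l + w*(4*l - 8) - 72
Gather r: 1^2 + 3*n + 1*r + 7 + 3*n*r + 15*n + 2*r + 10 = 18*n + r*(3*n + 3) + 18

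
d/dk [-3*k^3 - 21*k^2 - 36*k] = -9*k^2 - 42*k - 36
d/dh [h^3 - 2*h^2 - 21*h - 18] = 3*h^2 - 4*h - 21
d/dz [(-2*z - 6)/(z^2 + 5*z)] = 2*(z^2 + 6*z + 15)/(z^2*(z^2 + 10*z + 25))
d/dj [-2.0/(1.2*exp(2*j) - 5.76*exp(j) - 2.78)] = (4.8*exp(j) - 11.52)*exp(j)/(-1.2*exp(2*j) + 5.76*exp(j) + 2.78)^2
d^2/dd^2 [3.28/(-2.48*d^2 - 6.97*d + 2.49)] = (40.346624*d^2 + 113.393536*d - 3.28*(4.96*d + 6.97)*(9.92*d + 13.94) - 40.509312)/(2.48*d^2 + 6.97*d - 2.49)^3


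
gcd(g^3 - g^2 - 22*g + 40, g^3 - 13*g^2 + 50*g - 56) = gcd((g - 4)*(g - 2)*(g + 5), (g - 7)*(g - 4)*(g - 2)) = g^2 - 6*g + 8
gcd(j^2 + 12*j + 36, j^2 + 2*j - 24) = j + 6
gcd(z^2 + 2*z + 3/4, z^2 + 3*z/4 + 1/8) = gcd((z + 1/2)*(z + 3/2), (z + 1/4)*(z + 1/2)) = z + 1/2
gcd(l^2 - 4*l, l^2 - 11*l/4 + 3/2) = 1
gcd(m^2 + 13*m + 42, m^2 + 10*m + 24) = m + 6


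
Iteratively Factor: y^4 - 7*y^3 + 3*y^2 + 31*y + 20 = (y + 1)*(y^3 - 8*y^2 + 11*y + 20) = (y - 4)*(y + 1)*(y^2 - 4*y - 5) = (y - 4)*(y + 1)^2*(y - 5)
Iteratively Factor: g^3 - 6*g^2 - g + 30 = (g + 2)*(g^2 - 8*g + 15) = (g - 5)*(g + 2)*(g - 3)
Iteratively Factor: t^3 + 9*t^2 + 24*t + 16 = (t + 4)*(t^2 + 5*t + 4) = (t + 1)*(t + 4)*(t + 4)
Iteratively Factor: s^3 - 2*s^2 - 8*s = (s + 2)*(s^2 - 4*s) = s*(s + 2)*(s - 4)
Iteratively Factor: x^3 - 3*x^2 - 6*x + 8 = (x + 2)*(x^2 - 5*x + 4) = (x - 4)*(x + 2)*(x - 1)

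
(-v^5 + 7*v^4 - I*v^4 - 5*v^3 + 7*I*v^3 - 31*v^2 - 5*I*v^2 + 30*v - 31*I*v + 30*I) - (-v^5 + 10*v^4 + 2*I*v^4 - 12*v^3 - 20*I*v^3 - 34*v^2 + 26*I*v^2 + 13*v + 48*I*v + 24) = -3*v^4 - 3*I*v^4 + 7*v^3 + 27*I*v^3 + 3*v^2 - 31*I*v^2 + 17*v - 79*I*v - 24 + 30*I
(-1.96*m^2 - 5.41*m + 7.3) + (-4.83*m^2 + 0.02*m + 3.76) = -6.79*m^2 - 5.39*m + 11.06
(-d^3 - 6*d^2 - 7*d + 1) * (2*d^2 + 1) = -2*d^5 - 12*d^4 - 15*d^3 - 4*d^2 - 7*d + 1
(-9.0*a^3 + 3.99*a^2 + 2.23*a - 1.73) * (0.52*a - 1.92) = -4.68*a^4 + 19.3548*a^3 - 6.5012*a^2 - 5.1812*a + 3.3216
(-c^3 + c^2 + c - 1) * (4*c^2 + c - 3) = -4*c^5 + 3*c^4 + 8*c^3 - 6*c^2 - 4*c + 3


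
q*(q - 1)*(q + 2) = q^3 + q^2 - 2*q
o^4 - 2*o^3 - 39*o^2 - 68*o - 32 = (o - 8)*(o + 1)^2*(o + 4)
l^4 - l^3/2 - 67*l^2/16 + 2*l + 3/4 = (l - 2)*(l - 3/4)*(l + 1/4)*(l + 2)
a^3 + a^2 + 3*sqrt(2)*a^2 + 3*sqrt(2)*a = a*(a + 1)*(a + 3*sqrt(2))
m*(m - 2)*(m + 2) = m^3 - 4*m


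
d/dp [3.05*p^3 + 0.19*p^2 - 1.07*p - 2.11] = 9.15*p^2 + 0.38*p - 1.07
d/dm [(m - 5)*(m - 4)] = 2*m - 9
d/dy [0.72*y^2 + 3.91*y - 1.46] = 1.44*y + 3.91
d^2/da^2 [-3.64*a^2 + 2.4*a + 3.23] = -7.28000000000000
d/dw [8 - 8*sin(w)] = -8*cos(w)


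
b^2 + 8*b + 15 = (b + 3)*(b + 5)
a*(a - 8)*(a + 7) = a^3 - a^2 - 56*a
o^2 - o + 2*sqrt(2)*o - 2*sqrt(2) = (o - 1)*(o + 2*sqrt(2))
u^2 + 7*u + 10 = (u + 2)*(u + 5)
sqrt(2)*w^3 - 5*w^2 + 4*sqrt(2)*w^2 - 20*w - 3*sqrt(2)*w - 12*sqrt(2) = (w + 4)*(w - 3*sqrt(2))*(sqrt(2)*w + 1)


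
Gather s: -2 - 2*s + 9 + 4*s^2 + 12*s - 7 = 4*s^2 + 10*s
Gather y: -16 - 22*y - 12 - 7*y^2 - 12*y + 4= -7*y^2 - 34*y - 24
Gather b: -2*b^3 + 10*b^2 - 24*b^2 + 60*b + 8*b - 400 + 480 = -2*b^3 - 14*b^2 + 68*b + 80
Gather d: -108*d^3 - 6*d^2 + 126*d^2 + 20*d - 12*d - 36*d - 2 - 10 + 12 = -108*d^3 + 120*d^2 - 28*d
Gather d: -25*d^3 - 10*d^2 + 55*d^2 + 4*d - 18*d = -25*d^3 + 45*d^2 - 14*d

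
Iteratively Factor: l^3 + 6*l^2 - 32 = (l + 4)*(l^2 + 2*l - 8) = (l + 4)^2*(l - 2)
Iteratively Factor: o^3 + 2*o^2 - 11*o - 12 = (o - 3)*(o^2 + 5*o + 4) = (o - 3)*(o + 1)*(o + 4)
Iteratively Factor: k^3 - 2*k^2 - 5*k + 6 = (k + 2)*(k^2 - 4*k + 3) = (k - 1)*(k + 2)*(k - 3)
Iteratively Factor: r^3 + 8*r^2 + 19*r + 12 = (r + 4)*(r^2 + 4*r + 3) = (r + 3)*(r + 4)*(r + 1)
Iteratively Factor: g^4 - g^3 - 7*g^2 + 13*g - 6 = (g - 1)*(g^3 - 7*g + 6) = (g - 1)^2*(g^2 + g - 6) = (g - 2)*(g - 1)^2*(g + 3)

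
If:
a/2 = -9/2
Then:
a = -9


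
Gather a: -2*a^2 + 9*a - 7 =-2*a^2 + 9*a - 7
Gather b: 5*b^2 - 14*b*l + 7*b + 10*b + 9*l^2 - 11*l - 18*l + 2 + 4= 5*b^2 + b*(17 - 14*l) + 9*l^2 - 29*l + 6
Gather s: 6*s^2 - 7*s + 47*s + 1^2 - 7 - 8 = 6*s^2 + 40*s - 14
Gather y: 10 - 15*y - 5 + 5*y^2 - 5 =5*y^2 - 15*y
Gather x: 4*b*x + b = 4*b*x + b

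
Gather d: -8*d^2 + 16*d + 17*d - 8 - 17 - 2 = -8*d^2 + 33*d - 27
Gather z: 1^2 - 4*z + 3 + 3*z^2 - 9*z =3*z^2 - 13*z + 4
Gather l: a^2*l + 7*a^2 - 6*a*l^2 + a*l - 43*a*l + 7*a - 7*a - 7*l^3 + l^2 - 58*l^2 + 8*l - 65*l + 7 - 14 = 7*a^2 - 7*l^3 + l^2*(-6*a - 57) + l*(a^2 - 42*a - 57) - 7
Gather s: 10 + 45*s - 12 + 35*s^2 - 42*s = 35*s^2 + 3*s - 2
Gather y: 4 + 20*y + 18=20*y + 22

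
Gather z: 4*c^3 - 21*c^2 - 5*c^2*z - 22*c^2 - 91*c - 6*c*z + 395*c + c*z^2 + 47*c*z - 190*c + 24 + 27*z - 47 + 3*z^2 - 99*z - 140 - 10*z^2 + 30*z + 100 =4*c^3 - 43*c^2 + 114*c + z^2*(c - 7) + z*(-5*c^2 + 41*c - 42) - 63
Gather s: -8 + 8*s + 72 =8*s + 64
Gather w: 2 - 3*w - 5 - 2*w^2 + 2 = -2*w^2 - 3*w - 1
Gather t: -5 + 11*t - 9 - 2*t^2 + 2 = -2*t^2 + 11*t - 12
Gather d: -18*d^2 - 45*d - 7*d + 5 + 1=-18*d^2 - 52*d + 6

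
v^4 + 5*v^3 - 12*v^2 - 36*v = v*(v - 3)*(v + 2)*(v + 6)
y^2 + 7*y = y*(y + 7)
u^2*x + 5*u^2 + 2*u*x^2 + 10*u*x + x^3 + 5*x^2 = (u + x)^2*(x + 5)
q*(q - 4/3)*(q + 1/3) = q^3 - q^2 - 4*q/9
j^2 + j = j*(j + 1)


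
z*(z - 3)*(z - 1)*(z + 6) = z^4 + 2*z^3 - 21*z^2 + 18*z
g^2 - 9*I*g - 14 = (g - 7*I)*(g - 2*I)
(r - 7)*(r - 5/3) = r^2 - 26*r/3 + 35/3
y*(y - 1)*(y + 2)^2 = y^4 + 3*y^3 - 4*y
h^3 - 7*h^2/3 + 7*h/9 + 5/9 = (h - 5/3)*(h - 1)*(h + 1/3)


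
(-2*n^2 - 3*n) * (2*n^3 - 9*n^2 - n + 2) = -4*n^5 + 12*n^4 + 29*n^3 - n^2 - 6*n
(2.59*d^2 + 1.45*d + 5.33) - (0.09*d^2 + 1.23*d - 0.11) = 2.5*d^2 + 0.22*d + 5.44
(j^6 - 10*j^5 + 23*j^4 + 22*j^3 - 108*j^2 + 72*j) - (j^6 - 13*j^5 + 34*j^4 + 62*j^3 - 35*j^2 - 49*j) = 3*j^5 - 11*j^4 - 40*j^3 - 73*j^2 + 121*j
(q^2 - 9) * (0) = 0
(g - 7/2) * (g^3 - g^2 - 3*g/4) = g^4 - 9*g^3/2 + 11*g^2/4 + 21*g/8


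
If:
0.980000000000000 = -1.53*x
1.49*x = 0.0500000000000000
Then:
No Solution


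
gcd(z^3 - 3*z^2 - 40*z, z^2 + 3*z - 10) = z + 5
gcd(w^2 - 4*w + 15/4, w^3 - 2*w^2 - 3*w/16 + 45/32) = w - 3/2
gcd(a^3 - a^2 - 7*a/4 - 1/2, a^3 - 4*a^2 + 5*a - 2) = a - 2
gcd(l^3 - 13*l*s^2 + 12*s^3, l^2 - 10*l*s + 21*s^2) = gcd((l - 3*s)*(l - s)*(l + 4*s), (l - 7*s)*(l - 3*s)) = -l + 3*s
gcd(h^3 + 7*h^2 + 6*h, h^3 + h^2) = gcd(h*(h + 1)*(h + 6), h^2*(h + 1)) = h^2 + h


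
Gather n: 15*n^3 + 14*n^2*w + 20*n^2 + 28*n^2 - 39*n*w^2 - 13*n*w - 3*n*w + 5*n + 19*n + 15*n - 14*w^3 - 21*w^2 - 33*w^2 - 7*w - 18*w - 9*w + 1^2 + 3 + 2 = 15*n^3 + n^2*(14*w + 48) + n*(-39*w^2 - 16*w + 39) - 14*w^3 - 54*w^2 - 34*w + 6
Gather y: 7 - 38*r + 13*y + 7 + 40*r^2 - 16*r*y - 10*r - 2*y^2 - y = 40*r^2 - 48*r - 2*y^2 + y*(12 - 16*r) + 14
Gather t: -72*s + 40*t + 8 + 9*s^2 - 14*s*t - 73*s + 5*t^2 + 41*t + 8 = 9*s^2 - 145*s + 5*t^2 + t*(81 - 14*s) + 16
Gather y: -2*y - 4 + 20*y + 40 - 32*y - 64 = -14*y - 28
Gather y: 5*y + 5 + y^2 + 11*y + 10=y^2 + 16*y + 15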